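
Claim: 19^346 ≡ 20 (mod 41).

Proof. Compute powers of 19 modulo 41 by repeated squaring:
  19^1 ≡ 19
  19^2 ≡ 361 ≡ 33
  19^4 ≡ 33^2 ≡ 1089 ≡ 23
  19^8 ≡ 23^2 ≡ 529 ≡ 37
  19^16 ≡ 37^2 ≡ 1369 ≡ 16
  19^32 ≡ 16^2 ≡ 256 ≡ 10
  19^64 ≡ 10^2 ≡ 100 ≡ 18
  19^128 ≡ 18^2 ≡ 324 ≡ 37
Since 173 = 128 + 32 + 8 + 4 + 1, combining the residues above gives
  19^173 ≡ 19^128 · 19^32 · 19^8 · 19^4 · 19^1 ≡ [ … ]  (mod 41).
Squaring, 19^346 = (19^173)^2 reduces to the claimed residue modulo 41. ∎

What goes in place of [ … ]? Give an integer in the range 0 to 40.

19^128 · 19^32 · 19^8 · 19^4 · 19^1 ≡ 37 · 10 · 37 · 23 · 19 = 5982530.
5982530 mod 41 = 15, so 19^173 ≡ 15 (mod 41).

15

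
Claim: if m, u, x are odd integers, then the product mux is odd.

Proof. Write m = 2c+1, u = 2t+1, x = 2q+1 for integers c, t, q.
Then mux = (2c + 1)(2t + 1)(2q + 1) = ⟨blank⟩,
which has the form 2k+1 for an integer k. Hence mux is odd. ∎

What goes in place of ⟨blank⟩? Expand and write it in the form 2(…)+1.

2(4cqt + 2cq + 2ct + c + 2qt + q + t) + 1

(2c + 1)(2t + 1)(2q + 1) = 8cqt + 4cq + 4ct + 2c + 4qt + 2q + 2t + 1
= 2(4cqt + 2cq + 2ct + c + 2qt + q + t) + 1.
Since 4cqt + 2cq + 2ct + c + 2qt + q + t is an integer, the product is of the form 2k+1 for an integer k.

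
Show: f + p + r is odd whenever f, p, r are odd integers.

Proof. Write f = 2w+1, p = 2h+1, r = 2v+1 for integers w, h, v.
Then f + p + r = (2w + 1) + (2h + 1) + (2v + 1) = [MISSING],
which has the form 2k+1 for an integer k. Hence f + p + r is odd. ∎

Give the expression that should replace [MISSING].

2(h + v + w + 1) + 1

(2w + 1) + (2h + 1) + (2v + 1) = 2h + 2v + 2w + 3
= 2(h + v + w + 1) + 1.
Since h + v + w + 1 is an integer, the sum is of the form 2k+1 for an integer k.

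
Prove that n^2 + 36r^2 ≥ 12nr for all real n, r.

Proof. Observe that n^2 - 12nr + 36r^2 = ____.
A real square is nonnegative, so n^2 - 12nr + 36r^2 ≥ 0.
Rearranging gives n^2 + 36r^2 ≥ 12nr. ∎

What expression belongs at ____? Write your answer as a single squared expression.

The leading and trailing coefficients are 1^2 and 6^2, and 12 = 2·1·6, so the trinomial is (n - 6r)^2.
Hence n^2 - 12nr + 36r^2 ≥ 0.

(n - 6r)^2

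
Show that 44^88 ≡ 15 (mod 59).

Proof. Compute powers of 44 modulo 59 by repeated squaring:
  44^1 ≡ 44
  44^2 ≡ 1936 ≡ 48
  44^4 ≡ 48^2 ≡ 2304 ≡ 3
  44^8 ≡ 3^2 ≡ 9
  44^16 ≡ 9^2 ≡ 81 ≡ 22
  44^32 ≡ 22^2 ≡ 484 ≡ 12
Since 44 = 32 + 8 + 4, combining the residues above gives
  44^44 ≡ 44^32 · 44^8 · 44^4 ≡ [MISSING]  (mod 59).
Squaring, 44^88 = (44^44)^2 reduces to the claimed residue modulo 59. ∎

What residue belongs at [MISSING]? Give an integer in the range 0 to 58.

44^32 · 44^8 · 44^4 ≡ 12 · 9 · 3 = 324.
324 mod 59 = 29, so 44^44 ≡ 29 (mod 59).

29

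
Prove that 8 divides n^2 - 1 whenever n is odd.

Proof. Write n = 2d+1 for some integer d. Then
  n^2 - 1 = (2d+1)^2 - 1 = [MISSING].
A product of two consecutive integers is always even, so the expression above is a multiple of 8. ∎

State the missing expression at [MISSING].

(2d+1)^2 - 1 = 4d^2 + 4d + 1 - 1 = 4d^2 + 4d = 4d(d+1).
Since d and d+1 are consecutive, d(d+1) is even, and 4·(even) is a multiple of 8.

4d(d + 1)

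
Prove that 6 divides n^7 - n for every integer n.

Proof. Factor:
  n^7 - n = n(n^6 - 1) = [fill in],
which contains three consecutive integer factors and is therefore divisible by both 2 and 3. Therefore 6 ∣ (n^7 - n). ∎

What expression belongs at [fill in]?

n^6 - 1 = (n^2 - 1)(n^4 + n^2 + 1), and n^2 - 1 = (n-1)(n+1).
So n(n^6 - 1) = (n - 1)n(n + 1)(n^4 + n^2 + 1).

(n - 1)n(n + 1)(n^4 + n^2 + 1)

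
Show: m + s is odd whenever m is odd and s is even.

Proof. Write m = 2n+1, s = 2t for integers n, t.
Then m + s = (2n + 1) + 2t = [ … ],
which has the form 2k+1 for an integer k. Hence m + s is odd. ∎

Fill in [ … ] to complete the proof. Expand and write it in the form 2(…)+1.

2(n + t) + 1

(2n + 1) + 2t = 2n + 2t + 1
= 2(n + t) + 1.
Since n + t is an integer, the sum is of the form 2k+1 for an integer k.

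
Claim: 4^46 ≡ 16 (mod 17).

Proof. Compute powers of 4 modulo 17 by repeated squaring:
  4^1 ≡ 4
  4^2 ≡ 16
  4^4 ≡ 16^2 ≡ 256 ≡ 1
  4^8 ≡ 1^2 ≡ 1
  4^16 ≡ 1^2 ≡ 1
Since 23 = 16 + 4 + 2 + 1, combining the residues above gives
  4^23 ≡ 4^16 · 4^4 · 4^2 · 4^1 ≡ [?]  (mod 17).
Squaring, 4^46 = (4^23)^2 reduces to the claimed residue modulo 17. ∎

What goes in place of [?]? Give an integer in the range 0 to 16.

13

4^16 · 4^4 · 4^2 · 4^1 ≡ 1 · 1 · 16 · 4 = 64.
64 mod 17 = 13, so 4^23 ≡ 13 (mod 17).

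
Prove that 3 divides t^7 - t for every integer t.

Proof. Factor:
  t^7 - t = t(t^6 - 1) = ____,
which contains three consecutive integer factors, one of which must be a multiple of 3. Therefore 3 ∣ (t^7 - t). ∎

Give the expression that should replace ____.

(t - 1)t(t + 1)(t^4 + t^2 + 1)

t^6 - 1 = (t^2 - 1)(t^4 + t^2 + 1), and t^2 - 1 = (t-1)(t+1).
So t(t^6 - 1) = (t - 1)t(t + 1)(t^4 + t^2 + 1).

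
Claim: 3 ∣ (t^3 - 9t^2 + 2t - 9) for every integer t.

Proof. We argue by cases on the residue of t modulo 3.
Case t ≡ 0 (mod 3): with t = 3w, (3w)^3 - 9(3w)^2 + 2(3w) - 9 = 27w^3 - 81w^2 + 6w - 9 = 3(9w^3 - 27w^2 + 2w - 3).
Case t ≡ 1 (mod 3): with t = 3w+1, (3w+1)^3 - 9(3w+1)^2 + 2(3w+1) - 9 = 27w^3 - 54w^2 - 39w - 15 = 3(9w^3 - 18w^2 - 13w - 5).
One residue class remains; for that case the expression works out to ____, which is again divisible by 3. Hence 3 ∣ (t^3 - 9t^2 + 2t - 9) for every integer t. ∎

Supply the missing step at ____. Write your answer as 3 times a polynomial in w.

The residues treated are {0, 1}, so the missing case is t ≡ 2 (mod 3); write t = 3w+2.
Then (3w+2)^3 - 9(3w+2)^2 + 2(3w+2) - 9 = 27w^3 - 27w^2 - 66w - 33 = 3(9w^3 - 9w^2 - 22w - 11).

3(9w^3 - 9w^2 - 22w - 11)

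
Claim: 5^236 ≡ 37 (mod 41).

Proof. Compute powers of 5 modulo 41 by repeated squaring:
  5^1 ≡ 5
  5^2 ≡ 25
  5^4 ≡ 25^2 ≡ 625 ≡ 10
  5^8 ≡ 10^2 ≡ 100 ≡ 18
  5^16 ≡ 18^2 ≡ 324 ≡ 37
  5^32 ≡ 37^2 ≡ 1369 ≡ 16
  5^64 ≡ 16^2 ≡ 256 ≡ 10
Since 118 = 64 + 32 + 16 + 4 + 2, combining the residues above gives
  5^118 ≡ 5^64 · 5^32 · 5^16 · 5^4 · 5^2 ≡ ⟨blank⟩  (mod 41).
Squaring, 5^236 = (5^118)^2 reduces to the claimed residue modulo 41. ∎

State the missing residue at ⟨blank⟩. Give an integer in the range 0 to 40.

5^64 · 5^32 · 5^16 · 5^4 · 5^2 ≡ 10 · 16 · 37 · 10 · 25 = 1480000.
1480000 mod 41 = 23, so 5^118 ≡ 23 (mod 41).

23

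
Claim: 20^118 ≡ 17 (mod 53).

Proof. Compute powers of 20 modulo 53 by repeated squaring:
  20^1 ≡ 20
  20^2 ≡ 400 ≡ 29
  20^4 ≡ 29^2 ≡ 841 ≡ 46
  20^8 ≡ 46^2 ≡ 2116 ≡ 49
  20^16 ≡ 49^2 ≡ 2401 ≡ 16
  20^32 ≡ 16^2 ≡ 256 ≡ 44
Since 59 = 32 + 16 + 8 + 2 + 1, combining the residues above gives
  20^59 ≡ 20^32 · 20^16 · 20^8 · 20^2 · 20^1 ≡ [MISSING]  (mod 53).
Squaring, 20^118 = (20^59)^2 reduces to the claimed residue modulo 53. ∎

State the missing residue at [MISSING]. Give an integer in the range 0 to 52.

Multiply the listed residues: 44 · 16 · 49 · 29 · 20 = 704 → 34496 → 1000384 → 20007680.
Reducing modulo 53: 20007680 = 377503·53 + 21, so 20^59 ≡ 21.

21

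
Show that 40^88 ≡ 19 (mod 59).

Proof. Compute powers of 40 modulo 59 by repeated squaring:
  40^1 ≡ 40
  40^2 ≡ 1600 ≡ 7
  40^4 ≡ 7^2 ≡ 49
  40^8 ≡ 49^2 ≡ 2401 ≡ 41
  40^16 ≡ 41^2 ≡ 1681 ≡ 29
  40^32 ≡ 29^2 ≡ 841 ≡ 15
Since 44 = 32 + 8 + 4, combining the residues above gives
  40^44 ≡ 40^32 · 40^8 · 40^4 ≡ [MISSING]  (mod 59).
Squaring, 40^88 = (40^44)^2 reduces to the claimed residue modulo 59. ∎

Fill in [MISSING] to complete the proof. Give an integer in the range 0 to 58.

45

Multiply the listed residues: 15 · 41 · 49 = 615 → 30135.
Reducing modulo 59: 30135 = 510·59 + 45, so 40^44 ≡ 45.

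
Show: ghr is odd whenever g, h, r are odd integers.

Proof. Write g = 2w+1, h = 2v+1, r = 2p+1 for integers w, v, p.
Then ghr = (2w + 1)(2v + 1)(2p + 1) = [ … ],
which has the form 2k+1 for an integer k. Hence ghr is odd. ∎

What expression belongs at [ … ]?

Expanding: (2w + 1)(2v + 1)(2p + 1) = 8pvw + 4pv + 4pw + 2p + 4vw + 2v + 2w + 1.
Every term except the constant is even, so this is 2(4pvw + 2pv + 2pw + p + 2vw + v + w) + 1,
and 4pvw + 2pv + 2pw + p + 2vw + v + w ∈ ℤ gives the required form.

2(4pvw + 2pv + 2pw + p + 2vw + v + w) + 1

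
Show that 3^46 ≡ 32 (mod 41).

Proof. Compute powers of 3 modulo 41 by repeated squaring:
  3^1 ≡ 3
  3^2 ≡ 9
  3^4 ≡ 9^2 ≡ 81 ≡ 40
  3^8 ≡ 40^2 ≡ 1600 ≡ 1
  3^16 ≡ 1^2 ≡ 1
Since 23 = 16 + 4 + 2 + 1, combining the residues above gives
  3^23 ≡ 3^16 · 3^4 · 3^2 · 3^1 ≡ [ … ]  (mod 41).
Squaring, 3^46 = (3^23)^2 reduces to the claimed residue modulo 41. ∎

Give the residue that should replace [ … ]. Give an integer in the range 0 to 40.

14

Multiply the listed residues: 1 · 40 · 9 · 3 = 40 → 360 → 1080.
Reducing modulo 41: 1080 = 26·41 + 14, so 3^23 ≡ 14.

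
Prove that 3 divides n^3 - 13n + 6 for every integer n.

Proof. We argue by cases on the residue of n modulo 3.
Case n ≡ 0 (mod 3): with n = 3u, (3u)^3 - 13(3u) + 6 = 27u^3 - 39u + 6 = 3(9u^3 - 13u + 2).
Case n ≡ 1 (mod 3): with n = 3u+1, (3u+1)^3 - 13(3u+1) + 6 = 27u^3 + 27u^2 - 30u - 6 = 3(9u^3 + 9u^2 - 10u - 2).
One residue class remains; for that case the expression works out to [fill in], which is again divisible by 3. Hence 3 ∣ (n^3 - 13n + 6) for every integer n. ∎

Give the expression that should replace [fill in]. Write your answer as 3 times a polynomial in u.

The residues treated are {0, 1}, so the missing case is n ≡ 2 (mod 3); write n = 3u+2.
Then (3u+2)^3 - 13(3u+2) + 6 = 27u^3 + 54u^2 - 3u - 12 = 3(9u^3 + 18u^2 - u - 4).

3(9u^3 + 18u^2 - u - 4)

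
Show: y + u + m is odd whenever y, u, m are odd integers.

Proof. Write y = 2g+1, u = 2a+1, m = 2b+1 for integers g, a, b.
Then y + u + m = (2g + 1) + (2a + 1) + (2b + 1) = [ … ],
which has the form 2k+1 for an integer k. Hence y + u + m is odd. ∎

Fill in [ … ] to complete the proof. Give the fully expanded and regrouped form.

(2g + 1) + (2a + 1) + (2b + 1) = 2a + 2b + 2g + 3
= 2(a + b + g + 1) + 1.
Since a + b + g + 1 is an integer, the sum is of the form 2k+1 for an integer k.

2(a + b + g + 1) + 1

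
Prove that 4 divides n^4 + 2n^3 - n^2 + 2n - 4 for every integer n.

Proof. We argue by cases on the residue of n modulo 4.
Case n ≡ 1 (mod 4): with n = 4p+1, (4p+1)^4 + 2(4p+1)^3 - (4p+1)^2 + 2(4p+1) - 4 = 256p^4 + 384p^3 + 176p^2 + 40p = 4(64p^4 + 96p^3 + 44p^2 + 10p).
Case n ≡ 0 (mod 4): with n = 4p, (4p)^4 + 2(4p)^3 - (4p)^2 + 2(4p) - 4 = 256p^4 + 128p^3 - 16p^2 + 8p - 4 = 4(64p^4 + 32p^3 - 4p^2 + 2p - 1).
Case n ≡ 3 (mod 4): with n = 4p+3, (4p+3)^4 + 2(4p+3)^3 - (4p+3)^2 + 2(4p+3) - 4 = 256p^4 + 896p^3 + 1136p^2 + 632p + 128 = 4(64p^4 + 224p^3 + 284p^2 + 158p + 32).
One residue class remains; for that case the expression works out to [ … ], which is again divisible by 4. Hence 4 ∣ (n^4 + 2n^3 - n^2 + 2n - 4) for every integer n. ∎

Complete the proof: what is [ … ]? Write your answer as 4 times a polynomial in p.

The residues treated are {1, 0, 3}, so the missing case is n ≡ 2 (mod 4); write n = 4p+2.
Then (4p+2)^4 + 2(4p+2)^3 - (4p+2)^2 + 2(4p+2) - 4 = 256p^4 + 640p^3 + 560p^2 + 216p + 28 = 4(64p^4 + 160p^3 + 140p^2 + 54p + 7).

4(64p^4 + 160p^3 + 140p^2 + 54p + 7)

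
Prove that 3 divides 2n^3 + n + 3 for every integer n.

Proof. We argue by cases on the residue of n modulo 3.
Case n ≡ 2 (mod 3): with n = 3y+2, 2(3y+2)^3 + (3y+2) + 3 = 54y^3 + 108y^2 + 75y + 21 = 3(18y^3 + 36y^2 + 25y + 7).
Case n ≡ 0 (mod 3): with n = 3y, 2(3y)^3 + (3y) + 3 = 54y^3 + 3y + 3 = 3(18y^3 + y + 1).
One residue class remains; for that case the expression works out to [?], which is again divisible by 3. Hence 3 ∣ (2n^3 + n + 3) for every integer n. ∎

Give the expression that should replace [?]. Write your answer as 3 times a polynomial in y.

Only n ≡ 1 (mod 3) is unaccounted for. Put n = 3y+1:
2(3y+1)^3 + (3y+1) + 3 expands to 54y^3 + 54y^2 + 21y + 6,
and factoring out 3 leaves 3(18y^3 + 18y^2 + 7y + 2).

3(18y^3 + 18y^2 + 7y + 2)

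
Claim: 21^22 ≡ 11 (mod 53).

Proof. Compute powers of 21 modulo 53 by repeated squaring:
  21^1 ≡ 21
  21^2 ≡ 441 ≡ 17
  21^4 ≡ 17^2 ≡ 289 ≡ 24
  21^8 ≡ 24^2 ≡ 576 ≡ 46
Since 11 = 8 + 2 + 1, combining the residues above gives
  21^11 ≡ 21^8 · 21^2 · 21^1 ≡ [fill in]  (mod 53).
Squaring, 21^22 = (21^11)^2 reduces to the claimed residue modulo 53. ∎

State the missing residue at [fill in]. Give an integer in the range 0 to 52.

45

21^8 · 21^2 · 21^1 ≡ 46 · 17 · 21 = 16422.
16422 mod 53 = 45, so 21^11 ≡ 45 (mod 53).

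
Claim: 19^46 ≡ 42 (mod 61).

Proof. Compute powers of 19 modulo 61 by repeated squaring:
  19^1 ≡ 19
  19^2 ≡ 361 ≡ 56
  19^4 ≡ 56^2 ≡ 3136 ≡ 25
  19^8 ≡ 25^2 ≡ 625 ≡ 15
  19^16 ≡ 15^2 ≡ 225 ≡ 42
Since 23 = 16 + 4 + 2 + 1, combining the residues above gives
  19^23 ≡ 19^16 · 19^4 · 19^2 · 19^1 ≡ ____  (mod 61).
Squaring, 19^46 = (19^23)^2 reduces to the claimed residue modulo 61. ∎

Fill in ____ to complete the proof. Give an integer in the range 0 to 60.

Multiply the listed residues: 42 · 25 · 56 · 19 = 1050 → 58800 → 1117200.
Reducing modulo 61: 1117200 = 18314·61 + 46, so 19^23 ≡ 46.

46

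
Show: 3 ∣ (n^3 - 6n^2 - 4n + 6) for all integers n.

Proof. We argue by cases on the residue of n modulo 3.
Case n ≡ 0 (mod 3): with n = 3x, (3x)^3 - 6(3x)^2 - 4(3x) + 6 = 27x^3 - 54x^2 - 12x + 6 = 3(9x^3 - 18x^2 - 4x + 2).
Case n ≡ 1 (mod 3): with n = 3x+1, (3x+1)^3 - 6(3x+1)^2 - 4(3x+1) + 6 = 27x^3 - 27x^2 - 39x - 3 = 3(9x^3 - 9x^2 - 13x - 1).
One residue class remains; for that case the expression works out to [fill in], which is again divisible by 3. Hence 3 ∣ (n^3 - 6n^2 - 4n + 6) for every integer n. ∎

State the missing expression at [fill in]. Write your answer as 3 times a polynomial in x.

The residues treated are {0, 1}, so the missing case is n ≡ 2 (mod 3); write n = 3x+2.
Then (3x+2)^3 - 6(3x+2)^2 - 4(3x+2) + 6 = 27x^3 - 48x - 18 = 3(9x^3 - 16x - 6).

3(9x^3 - 16x - 6)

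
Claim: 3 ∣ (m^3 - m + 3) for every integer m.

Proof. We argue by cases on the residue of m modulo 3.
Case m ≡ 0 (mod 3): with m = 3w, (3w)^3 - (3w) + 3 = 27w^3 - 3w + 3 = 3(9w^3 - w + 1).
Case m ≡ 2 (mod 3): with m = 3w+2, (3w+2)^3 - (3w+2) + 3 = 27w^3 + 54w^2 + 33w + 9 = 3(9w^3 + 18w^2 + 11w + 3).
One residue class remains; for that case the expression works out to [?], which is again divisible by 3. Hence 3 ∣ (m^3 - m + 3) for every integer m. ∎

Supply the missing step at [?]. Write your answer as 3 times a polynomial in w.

The residues treated are {0, 2}, so the missing case is m ≡ 1 (mod 3); write m = 3w+1.
Then (3w+1)^3 - (3w+1) + 3 = 27w^3 + 27w^2 + 6w + 3 = 3(9w^3 + 9w^2 + 2w + 1).

3(9w^3 + 9w^2 + 2w + 1)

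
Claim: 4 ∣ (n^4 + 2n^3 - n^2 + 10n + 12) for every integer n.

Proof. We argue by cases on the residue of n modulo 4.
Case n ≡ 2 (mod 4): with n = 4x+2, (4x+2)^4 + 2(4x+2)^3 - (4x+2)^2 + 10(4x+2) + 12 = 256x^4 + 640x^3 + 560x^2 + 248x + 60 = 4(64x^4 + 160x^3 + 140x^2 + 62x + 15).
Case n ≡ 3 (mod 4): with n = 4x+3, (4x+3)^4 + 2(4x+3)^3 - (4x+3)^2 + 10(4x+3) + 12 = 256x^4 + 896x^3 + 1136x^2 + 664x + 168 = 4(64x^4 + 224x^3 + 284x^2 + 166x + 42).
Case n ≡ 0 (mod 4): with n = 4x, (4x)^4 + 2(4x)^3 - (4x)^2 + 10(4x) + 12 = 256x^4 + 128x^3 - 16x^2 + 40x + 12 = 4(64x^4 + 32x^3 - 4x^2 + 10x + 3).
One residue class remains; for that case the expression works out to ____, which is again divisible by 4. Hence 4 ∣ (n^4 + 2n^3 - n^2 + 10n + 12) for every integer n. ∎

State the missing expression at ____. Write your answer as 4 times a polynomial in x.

4(64x^4 + 96x^3 + 44x^2 + 18x + 6)

Only n ≡ 1 (mod 4) is unaccounted for. Put n = 4x+1:
(4x+1)^4 + 2(4x+1)^3 - (4x+1)^2 + 10(4x+1) + 12 expands to 256x^4 + 384x^3 + 176x^2 + 72x + 24,
and factoring out 4 leaves 4(64x^4 + 96x^3 + 44x^2 + 18x + 6).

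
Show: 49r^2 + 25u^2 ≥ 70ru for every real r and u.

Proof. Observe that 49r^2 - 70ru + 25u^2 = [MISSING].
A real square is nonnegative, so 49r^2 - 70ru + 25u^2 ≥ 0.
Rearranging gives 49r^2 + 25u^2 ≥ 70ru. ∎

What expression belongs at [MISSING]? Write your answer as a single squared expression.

The leading and trailing coefficients are 7^2 and 5^2, and 70 = 2·7·5, so the trinomial is (7r - 5u)^2.
Hence 49r^2 - 70ru + 25u^2 ≥ 0.

(7r - 5u)^2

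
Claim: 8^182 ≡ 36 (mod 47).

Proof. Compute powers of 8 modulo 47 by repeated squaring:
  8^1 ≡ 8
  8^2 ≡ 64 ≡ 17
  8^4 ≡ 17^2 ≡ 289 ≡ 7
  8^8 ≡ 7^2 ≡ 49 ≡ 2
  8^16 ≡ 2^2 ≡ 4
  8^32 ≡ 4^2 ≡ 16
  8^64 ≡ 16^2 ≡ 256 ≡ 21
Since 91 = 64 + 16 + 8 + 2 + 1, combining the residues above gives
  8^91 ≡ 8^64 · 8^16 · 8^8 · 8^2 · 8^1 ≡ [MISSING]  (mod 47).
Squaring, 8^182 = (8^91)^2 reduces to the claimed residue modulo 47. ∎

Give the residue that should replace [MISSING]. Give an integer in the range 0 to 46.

6

Multiply the listed residues: 21 · 4 · 2 · 17 · 8 = 84 → 168 → 2856 → 22848.
Reducing modulo 47: 22848 = 486·47 + 6, so 8^91 ≡ 6.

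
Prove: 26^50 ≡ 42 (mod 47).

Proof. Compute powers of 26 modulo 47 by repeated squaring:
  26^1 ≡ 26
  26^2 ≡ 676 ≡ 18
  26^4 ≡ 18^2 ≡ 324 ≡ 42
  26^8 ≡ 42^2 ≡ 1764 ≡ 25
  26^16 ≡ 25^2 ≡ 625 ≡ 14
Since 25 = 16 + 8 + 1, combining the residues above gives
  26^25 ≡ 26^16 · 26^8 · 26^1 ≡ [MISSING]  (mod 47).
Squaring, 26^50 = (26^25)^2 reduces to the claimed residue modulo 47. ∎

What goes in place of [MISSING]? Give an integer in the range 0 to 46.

26^16 · 26^8 · 26^1 ≡ 14 · 25 · 26 = 9100.
9100 mod 47 = 29, so 26^25 ≡ 29 (mod 47).

29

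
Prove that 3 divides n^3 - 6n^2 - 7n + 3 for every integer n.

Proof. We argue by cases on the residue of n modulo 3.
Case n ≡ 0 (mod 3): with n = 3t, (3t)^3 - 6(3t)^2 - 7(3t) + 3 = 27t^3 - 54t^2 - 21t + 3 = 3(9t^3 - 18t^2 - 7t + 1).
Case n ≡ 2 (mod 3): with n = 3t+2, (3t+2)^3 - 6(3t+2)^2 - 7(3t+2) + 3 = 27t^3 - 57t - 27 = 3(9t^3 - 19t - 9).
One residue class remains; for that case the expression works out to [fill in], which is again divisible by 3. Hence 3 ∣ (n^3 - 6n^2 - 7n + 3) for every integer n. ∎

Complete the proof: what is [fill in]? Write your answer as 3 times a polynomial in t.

The residues treated are {0, 2}, so the missing case is n ≡ 1 (mod 3); write n = 3t+1.
Then (3t+1)^3 - 6(3t+1)^2 - 7(3t+1) + 3 = 27t^3 - 27t^2 - 48t - 9 = 3(9t^3 - 9t^2 - 16t - 3).

3(9t^3 - 9t^2 - 16t - 3)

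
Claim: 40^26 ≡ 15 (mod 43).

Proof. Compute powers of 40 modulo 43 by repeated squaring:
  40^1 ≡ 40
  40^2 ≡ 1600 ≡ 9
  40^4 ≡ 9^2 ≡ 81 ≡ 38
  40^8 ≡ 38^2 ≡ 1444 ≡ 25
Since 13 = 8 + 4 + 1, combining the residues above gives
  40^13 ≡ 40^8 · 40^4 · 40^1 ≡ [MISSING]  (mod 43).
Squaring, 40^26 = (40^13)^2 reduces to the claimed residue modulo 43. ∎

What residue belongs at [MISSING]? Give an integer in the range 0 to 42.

31

Multiply the listed residues: 25 · 38 · 40 = 950 → 38000.
Reducing modulo 43: 38000 = 883·43 + 31, so 40^13 ≡ 31.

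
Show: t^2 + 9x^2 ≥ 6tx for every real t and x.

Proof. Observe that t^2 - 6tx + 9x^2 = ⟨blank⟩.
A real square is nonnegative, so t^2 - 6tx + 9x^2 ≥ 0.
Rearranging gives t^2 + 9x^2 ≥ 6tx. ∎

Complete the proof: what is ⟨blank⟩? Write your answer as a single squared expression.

t^2 - 6tx + 9x^2 is a perfect-square trinomial: the outer terms are (t)^2 and (3x)^2, and the cross term is -2·t·3x.
So t^2 - 6tx + 9x^2 = (t - 3x)^2 ≥ 0.

(t - 3x)^2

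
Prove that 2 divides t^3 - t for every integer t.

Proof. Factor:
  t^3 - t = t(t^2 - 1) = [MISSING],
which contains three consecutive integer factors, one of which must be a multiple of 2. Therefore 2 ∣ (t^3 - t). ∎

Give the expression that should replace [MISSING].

(t - 1)t(t + 1)

t(t^2 - 1) = t(t - 1)(t + 1) = (t - 1)t(t + 1).
These three factors are consecutive integers, so their product is divisible by 2.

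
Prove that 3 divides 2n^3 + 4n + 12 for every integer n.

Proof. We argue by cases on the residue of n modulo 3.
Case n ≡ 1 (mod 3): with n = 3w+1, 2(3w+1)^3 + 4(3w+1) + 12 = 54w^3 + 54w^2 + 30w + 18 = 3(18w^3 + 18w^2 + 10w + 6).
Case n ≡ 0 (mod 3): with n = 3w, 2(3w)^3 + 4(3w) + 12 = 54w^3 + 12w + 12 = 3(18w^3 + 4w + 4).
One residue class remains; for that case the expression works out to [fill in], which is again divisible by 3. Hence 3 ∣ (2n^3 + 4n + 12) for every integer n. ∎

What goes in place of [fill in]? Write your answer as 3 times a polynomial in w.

The residues treated are {1, 0}, so the missing case is n ≡ 2 (mod 3); write n = 3w+2.
Then 2(3w+2)^3 + 4(3w+2) + 12 = 54w^3 + 108w^2 + 84w + 36 = 3(18w^3 + 36w^2 + 28w + 12).

3(18w^3 + 36w^2 + 28w + 12)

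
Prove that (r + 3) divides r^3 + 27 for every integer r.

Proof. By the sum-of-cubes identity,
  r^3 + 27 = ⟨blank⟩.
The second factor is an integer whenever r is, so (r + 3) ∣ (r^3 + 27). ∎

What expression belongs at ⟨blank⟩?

Polynomial division of r^3 + 27 by r + 3 leaves remainder 0 and quotient r^2 - 3r + 9.
Hence r^3 + 27 = (r + 3)(r^2 - 3r + 9).

(r + 3)(r^2 - 3r + 9)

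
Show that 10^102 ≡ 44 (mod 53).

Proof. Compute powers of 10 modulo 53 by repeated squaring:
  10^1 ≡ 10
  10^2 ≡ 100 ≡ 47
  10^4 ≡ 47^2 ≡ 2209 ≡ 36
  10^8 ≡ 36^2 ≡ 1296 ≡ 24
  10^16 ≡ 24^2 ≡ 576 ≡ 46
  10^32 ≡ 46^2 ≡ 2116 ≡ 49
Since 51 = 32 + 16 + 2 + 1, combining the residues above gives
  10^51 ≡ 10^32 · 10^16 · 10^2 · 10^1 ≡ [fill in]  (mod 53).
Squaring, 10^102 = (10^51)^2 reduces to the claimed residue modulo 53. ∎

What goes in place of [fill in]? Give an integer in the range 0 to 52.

10^32 · 10^16 · 10^2 · 10^1 ≡ 49 · 46 · 47 · 10 = 1059380.
1059380 mod 53 = 16, so 10^51 ≡ 16 (mod 53).

16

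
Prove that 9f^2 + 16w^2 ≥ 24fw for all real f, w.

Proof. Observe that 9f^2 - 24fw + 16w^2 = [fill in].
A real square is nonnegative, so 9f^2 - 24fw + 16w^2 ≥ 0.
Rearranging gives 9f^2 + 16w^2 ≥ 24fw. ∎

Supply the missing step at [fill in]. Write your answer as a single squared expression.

(3f - 4w)^2

9f^2 - 24fw + 16w^2 is a perfect-square trinomial: the outer terms are (3f)^2 and (4w)^2, and the cross term is -2·3f·4w.
So 9f^2 - 24fw + 16w^2 = (3f - 4w)^2 ≥ 0.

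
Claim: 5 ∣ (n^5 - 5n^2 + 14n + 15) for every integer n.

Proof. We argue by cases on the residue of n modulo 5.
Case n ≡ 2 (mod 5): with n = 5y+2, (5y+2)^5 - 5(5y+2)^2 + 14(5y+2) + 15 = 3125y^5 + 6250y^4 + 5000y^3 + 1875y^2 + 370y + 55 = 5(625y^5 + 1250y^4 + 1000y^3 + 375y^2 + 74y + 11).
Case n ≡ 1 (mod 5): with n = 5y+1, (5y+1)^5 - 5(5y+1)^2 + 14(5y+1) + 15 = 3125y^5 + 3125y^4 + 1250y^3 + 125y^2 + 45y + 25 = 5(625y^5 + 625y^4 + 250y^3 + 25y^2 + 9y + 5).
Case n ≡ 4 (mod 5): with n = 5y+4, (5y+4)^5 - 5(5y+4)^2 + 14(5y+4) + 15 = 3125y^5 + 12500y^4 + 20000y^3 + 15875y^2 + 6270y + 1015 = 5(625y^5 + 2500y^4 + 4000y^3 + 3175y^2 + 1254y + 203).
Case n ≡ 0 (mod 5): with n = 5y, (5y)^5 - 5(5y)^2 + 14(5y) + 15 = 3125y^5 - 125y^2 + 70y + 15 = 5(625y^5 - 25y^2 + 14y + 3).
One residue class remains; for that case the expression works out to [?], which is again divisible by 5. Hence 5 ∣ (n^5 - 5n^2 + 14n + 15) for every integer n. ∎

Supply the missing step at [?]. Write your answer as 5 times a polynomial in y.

The residues treated are {2, 1, 4, 0}, so the missing case is n ≡ 3 (mod 5); write n = 5y+3.
Then (5y+3)^5 - 5(5y+3)^2 + 14(5y+3) + 15 = 3125y^5 + 9375y^4 + 11250y^3 + 6625y^2 + 1945y + 255 = 5(625y^5 + 1875y^4 + 2250y^3 + 1325y^2 + 389y + 51).

5(625y^5 + 1875y^4 + 2250y^3 + 1325y^2 + 389y + 51)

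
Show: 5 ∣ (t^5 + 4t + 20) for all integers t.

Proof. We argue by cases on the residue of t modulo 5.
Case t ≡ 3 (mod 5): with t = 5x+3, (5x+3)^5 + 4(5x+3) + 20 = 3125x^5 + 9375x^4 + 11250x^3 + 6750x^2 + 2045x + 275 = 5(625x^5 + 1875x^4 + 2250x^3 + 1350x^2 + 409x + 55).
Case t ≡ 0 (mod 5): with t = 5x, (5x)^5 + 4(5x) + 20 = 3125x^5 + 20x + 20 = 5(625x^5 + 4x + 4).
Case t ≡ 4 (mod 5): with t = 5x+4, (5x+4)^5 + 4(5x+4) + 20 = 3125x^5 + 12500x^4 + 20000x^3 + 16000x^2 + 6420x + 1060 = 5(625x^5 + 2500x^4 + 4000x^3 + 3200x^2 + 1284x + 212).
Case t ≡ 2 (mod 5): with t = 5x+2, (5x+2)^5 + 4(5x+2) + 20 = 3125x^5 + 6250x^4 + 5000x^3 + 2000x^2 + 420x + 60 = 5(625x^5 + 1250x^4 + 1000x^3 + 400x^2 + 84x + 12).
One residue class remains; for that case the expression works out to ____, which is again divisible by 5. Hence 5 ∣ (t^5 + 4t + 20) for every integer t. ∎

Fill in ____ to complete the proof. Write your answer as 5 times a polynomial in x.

5(625x^5 + 625x^4 + 250x^3 + 50x^2 + 9x + 5)

The residues treated are {3, 0, 4, 2}, so the missing case is t ≡ 1 (mod 5); write t = 5x+1.
Then (5x+1)^5 + 4(5x+1) + 20 = 3125x^5 + 3125x^4 + 1250x^3 + 250x^2 + 45x + 25 = 5(625x^5 + 625x^4 + 250x^3 + 50x^2 + 9x + 5).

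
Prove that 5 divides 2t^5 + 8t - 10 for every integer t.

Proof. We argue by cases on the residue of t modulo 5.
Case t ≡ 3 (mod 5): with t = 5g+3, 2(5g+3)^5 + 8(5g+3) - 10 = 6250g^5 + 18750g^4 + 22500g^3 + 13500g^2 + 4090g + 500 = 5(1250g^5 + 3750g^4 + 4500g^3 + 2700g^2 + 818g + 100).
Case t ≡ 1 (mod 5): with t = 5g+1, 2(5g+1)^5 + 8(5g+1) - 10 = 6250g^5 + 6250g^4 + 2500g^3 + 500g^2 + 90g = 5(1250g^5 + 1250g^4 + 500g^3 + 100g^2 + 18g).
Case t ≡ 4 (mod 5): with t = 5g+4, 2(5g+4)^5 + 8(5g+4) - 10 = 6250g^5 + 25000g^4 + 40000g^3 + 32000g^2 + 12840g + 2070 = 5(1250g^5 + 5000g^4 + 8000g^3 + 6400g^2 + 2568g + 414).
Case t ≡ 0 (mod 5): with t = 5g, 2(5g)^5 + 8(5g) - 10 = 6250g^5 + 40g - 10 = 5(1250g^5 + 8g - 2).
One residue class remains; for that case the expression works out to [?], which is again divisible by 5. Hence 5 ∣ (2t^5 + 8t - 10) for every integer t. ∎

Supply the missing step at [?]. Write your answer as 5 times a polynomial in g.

5(1250g^5 + 2500g^4 + 2000g^3 + 800g^2 + 168g + 14)

The residues treated are {3, 1, 4, 0}, so the missing case is t ≡ 2 (mod 5); write t = 5g+2.
Then 2(5g+2)^5 + 8(5g+2) - 10 = 6250g^5 + 12500g^4 + 10000g^3 + 4000g^2 + 840g + 70 = 5(1250g^5 + 2500g^4 + 2000g^3 + 800g^2 + 168g + 14).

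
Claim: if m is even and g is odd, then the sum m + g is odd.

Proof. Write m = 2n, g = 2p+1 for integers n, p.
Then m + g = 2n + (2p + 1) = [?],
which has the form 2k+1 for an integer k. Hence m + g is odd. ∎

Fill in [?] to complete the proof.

2(n + p) + 1

2n + (2p + 1) = 2n + 2p + 1
= 2(n + p) + 1.
Since n + p is an integer, the sum is of the form 2k+1 for an integer k.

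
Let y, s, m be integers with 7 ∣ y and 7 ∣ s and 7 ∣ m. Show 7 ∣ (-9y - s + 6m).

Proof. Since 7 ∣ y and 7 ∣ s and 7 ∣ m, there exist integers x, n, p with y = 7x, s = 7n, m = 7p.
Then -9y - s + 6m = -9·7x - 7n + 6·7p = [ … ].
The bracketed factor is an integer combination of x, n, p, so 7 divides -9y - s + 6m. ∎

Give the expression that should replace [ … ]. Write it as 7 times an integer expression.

Each term has a factor of 7: -9·7x - 7n + 6·7p = 7·(-n + 6p - 9x).
Since -n + 6p - 9x is an integer, 7 ∣ (-9y - s + 6m).

7(-n + 6p - 9x)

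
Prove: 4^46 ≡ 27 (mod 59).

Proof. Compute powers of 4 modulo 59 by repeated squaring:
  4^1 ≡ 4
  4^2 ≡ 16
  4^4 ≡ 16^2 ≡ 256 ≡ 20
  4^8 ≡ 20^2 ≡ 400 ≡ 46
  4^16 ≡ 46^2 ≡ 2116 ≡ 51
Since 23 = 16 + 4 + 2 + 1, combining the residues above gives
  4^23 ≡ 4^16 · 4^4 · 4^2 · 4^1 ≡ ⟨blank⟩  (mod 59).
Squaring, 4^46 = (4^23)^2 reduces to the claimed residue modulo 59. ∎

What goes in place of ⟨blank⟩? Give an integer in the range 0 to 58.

4^16 · 4^4 · 4^2 · 4^1 ≡ 51 · 20 · 16 · 4 = 65280.
65280 mod 59 = 26, so 4^23 ≡ 26 (mod 59).

26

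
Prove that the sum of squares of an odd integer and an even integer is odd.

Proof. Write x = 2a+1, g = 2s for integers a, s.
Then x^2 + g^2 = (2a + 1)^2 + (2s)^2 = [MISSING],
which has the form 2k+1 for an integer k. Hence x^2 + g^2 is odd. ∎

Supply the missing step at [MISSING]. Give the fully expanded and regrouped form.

(2a + 1)^2 + (2s)^2 = 4a^2 + 4a + 4s^2 + 1
= 2(2a^2 + 2a + 2s^2) + 1.
Since 2a^2 + 2a + 2s^2 is an integer, the sum of squares is of the form 2k+1 for an integer k.

2(2a^2 + 2a + 2s^2) + 1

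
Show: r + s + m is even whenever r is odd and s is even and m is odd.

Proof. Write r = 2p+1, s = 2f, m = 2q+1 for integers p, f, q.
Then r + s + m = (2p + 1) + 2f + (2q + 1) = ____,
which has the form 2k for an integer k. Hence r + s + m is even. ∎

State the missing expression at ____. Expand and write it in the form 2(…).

Expanding: (2p + 1) + 2f + (2q + 1) = 2f + 2p + 2q + 2.
Every term is even; pulling out the factor of 2 gives 2(f + p + q + 1).

2(f + p + q + 1)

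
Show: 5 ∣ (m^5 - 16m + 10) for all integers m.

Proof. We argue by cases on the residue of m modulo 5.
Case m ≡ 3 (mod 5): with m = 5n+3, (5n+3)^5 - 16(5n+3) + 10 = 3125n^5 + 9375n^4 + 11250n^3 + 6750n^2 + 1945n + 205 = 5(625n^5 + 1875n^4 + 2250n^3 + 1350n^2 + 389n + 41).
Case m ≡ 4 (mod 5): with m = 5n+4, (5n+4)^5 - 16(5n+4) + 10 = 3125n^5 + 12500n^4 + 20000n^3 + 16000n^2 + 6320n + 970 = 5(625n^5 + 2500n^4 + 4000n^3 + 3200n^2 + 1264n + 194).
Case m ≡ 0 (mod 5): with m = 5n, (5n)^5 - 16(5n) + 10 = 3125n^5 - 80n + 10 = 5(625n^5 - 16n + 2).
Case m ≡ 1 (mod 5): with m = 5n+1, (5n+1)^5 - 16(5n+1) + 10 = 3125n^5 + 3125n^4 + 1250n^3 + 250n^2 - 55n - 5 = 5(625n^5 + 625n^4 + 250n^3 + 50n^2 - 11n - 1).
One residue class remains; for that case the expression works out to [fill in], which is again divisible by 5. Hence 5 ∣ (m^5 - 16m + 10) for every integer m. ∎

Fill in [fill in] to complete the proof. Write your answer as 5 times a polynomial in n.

The residues treated are {3, 4, 0, 1}, so the missing case is m ≡ 2 (mod 5); write m = 5n+2.
Then (5n+2)^5 - 16(5n+2) + 10 = 3125n^5 + 6250n^4 + 5000n^3 + 2000n^2 + 320n + 10 = 5(625n^5 + 1250n^4 + 1000n^3 + 400n^2 + 64n + 2).

5(625n^5 + 1250n^4 + 1000n^3 + 400n^2 + 64n + 2)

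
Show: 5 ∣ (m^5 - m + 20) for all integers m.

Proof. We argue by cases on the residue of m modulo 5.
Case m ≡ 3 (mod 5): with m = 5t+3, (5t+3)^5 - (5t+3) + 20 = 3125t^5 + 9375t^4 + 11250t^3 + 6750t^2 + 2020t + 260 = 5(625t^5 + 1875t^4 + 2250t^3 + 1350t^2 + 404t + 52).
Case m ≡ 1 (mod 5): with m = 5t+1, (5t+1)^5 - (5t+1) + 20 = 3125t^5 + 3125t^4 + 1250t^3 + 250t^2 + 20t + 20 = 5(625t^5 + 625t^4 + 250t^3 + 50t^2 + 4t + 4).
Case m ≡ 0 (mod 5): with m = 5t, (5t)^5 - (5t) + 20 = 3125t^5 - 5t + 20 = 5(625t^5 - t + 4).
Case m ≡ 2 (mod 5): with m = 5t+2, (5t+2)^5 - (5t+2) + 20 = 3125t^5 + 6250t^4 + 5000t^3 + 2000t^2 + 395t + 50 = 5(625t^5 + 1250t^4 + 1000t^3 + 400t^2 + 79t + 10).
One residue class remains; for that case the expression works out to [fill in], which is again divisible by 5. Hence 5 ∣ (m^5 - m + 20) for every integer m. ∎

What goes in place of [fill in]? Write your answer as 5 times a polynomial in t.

5(625t^5 + 2500t^4 + 4000t^3 + 3200t^2 + 1279t + 208)

The residues treated are {3, 1, 0, 2}, so the missing case is m ≡ 4 (mod 5); write m = 5t+4.
Then (5t+4)^5 - (5t+4) + 20 = 3125t^5 + 12500t^4 + 20000t^3 + 16000t^2 + 6395t + 1040 = 5(625t^5 + 2500t^4 + 4000t^3 + 3200t^2 + 1279t + 208).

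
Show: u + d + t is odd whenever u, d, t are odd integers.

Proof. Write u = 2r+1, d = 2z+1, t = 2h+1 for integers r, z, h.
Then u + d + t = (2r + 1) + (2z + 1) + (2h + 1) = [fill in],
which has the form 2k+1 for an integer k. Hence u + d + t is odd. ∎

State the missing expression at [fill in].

Expanding: (2r + 1) + (2z + 1) + (2h + 1) = 2h + 2r + 2z + 3.
Every term except the constant is even, so this is 2(h + r + z + 1) + 1,
and h + r + z + 1 ∈ ℤ gives the required form.

2(h + r + z + 1) + 1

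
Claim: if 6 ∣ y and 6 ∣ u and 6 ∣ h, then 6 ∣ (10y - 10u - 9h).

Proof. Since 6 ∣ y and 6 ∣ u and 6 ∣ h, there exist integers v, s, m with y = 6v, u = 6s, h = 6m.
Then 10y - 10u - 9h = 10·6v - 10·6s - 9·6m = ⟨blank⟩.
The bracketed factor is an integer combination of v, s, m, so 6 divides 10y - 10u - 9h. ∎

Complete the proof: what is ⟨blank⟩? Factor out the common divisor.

6(-9m - 10s + 10v)

Each term has a factor of 6: 10·6v - 10·6s - 9·6m = 6·(-9m - 10s + 10v).
Since -9m - 10s + 10v is an integer, 6 ∣ (10y - 10u - 9h).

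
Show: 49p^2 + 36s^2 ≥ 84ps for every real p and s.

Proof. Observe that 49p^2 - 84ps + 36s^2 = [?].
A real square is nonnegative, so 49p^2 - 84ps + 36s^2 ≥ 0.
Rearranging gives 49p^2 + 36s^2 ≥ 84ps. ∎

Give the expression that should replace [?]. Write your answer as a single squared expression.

(7p - 6s)^2

49p^2 - 84ps + 36s^2 is a perfect-square trinomial: the outer terms are (7p)^2 and (6s)^2, and the cross term is -2·7p·6s.
So 49p^2 - 84ps + 36s^2 = (7p - 6s)^2 ≥ 0.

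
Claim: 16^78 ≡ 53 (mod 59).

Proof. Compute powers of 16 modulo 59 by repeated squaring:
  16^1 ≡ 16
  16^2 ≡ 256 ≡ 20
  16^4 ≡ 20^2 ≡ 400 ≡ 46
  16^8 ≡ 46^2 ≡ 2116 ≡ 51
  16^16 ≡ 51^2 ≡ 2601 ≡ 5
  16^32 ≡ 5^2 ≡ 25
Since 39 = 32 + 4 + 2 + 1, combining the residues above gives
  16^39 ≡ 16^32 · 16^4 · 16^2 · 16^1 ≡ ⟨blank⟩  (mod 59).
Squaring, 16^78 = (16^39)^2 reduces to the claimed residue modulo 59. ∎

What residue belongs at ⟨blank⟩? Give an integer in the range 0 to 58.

16^32 · 16^4 · 16^2 · 16^1 ≡ 25 · 46 · 20 · 16 = 368000.
368000 mod 59 = 17, so 16^39 ≡ 17 (mod 59).

17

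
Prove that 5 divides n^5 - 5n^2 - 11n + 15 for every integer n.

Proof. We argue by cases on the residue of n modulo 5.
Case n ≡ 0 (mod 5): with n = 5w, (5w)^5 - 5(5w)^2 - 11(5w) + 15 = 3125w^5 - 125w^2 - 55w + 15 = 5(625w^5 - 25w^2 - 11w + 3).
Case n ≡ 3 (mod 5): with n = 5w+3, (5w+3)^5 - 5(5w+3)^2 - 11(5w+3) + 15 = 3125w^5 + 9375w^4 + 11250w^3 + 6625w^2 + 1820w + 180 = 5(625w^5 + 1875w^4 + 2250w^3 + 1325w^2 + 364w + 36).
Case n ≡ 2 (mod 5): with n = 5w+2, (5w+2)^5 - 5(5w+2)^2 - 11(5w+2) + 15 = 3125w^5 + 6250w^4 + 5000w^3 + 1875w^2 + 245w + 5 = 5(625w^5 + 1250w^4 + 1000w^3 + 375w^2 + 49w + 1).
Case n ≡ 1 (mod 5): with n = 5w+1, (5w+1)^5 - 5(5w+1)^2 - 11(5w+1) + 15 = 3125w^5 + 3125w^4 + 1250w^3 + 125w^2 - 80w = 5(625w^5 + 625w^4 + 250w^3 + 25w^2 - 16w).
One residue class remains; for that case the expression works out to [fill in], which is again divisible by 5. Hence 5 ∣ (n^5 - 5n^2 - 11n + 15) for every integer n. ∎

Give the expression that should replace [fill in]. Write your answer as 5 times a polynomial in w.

The residues treated are {0, 3, 2, 1}, so the missing case is n ≡ 4 (mod 5); write n = 5w+4.
Then (5w+4)^5 - 5(5w+4)^2 - 11(5w+4) + 15 = 3125w^5 + 12500w^4 + 20000w^3 + 15875w^2 + 6145w + 915 = 5(625w^5 + 2500w^4 + 4000w^3 + 3175w^2 + 1229w + 183).

5(625w^5 + 2500w^4 + 4000w^3 + 3175w^2 + 1229w + 183)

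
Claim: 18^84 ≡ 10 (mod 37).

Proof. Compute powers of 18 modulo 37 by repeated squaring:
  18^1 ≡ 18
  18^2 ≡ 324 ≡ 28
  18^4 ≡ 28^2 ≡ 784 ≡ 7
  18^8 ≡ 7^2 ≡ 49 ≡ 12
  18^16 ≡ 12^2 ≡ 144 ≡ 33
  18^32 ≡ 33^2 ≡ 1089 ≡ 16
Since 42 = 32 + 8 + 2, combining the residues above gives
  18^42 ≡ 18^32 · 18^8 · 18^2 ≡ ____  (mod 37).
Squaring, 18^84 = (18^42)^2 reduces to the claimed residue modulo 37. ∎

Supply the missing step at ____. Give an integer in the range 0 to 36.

11

Multiply the listed residues: 16 · 12 · 28 = 192 → 5376.
Reducing modulo 37: 5376 = 145·37 + 11, so 18^42 ≡ 11.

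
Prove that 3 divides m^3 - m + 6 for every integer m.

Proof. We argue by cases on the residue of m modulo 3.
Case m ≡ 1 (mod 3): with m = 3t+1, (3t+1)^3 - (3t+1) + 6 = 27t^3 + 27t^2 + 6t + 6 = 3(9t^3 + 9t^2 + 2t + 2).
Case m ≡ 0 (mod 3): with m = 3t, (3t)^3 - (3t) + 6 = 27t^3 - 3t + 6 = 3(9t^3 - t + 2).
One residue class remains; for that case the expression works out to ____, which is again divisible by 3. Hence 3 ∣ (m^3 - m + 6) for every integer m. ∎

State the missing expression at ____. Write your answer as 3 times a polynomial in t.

Only m ≡ 2 (mod 3) is unaccounted for. Put m = 3t+2:
(3t+2)^3 - (3t+2) + 6 expands to 27t^3 + 54t^2 + 33t + 12,
and factoring out 3 leaves 3(9t^3 + 18t^2 + 11t + 4).

3(9t^3 + 18t^2 + 11t + 4)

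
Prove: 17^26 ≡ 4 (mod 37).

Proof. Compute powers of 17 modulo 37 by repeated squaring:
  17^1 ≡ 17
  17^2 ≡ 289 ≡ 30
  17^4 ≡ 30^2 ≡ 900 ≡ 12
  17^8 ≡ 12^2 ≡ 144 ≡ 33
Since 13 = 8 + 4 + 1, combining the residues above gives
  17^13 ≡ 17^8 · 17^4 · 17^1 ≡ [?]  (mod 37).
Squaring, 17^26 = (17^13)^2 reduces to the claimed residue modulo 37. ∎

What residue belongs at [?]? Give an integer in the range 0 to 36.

Multiply the listed residues: 33 · 12 · 17 = 396 → 6732.
Reducing modulo 37: 6732 = 181·37 + 35, so 17^13 ≡ 35.

35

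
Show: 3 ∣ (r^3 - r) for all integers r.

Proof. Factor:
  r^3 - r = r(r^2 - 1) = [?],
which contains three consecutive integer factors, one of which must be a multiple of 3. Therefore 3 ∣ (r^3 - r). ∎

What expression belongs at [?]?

r(r^2 - 1) = r(r - 1)(r + 1) = (r - 1)r(r + 1).
These three factors are consecutive integers, so their product is divisible by 3.

(r - 1)r(r + 1)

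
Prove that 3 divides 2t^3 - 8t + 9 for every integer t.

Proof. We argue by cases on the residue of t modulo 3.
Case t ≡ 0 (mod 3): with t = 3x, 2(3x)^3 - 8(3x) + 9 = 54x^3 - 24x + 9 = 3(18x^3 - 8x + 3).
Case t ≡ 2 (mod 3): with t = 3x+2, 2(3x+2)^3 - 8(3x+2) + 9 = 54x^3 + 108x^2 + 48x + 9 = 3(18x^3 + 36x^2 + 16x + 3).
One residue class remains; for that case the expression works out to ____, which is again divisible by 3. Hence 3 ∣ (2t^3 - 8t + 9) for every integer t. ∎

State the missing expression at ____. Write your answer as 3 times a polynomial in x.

3(18x^3 + 18x^2 - 2x + 1)

Only t ≡ 1 (mod 3) is unaccounted for. Put t = 3x+1:
2(3x+1)^3 - 8(3x+1) + 9 expands to 54x^3 + 54x^2 - 6x + 3,
and factoring out 3 leaves 3(18x^3 + 18x^2 - 2x + 1).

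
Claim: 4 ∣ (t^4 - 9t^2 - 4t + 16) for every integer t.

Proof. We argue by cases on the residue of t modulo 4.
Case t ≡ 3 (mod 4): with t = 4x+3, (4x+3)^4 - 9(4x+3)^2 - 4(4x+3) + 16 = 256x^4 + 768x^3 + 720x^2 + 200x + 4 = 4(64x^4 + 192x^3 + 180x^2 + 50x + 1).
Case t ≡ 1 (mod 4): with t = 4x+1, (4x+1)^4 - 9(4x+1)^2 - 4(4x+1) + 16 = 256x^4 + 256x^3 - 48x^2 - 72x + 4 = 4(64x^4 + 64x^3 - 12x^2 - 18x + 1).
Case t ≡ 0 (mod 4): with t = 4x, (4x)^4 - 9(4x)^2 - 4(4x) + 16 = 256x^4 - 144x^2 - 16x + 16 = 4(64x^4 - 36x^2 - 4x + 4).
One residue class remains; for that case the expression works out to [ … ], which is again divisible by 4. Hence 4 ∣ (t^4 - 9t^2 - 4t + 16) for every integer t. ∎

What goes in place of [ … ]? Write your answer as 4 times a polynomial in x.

The residues treated are {3, 1, 0}, so the missing case is t ≡ 2 (mod 4); write t = 4x+2.
Then (4x+2)^4 - 9(4x+2)^2 - 4(4x+2) + 16 = 256x^4 + 512x^3 + 240x^2 - 32x - 12 = 4(64x^4 + 128x^3 + 60x^2 - 8x - 3).

4(64x^4 + 128x^3 + 60x^2 - 8x - 3)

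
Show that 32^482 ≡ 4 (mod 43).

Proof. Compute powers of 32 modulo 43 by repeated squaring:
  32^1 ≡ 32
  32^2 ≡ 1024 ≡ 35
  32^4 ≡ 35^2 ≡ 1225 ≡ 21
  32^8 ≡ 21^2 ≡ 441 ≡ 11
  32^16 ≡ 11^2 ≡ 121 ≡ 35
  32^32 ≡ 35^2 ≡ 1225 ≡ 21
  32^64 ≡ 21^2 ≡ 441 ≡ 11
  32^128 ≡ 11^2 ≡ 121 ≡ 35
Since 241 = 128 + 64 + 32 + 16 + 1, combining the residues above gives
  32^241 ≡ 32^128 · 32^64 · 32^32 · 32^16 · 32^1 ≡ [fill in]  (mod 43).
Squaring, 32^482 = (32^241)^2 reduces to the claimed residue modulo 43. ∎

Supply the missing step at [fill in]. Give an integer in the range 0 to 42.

2

32^128 · 32^64 · 32^32 · 32^16 · 32^1 ≡ 35 · 11 · 21 · 35 · 32 = 9055200.
9055200 mod 43 = 2, so 32^241 ≡ 2 (mod 43).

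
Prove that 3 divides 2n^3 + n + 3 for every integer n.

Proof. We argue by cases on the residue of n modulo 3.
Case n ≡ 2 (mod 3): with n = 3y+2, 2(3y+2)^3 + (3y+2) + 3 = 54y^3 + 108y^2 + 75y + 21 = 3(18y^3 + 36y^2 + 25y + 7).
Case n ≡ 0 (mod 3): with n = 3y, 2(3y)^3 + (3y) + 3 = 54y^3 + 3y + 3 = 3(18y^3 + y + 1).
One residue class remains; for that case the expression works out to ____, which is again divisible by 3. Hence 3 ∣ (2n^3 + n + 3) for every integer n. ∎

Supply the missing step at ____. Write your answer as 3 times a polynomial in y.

3(18y^3 + 18y^2 + 7y + 2)

The residues treated are {2, 0}, so the missing case is n ≡ 1 (mod 3); write n = 3y+1.
Then 2(3y+1)^3 + (3y+1) + 3 = 54y^3 + 54y^2 + 21y + 6 = 3(18y^3 + 18y^2 + 7y + 2).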